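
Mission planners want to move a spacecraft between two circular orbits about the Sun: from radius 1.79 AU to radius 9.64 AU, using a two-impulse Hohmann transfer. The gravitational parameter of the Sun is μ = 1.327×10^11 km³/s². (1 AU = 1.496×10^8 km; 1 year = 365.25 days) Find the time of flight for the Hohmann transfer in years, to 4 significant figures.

t = 6.832 years

In km: r₁ = 1.79 × 1.496×10^8 = 2.67784×10^8 km; r₂ = 9.64 × 1.496×10^8 = 1.442144×10^9 km.
Transfer-ellipse semi-major axis a_t = (r₁ + r₂)/2 = (2.67784×10^8 + 1.442144×10^9)/2 = 8.54964×10^8 km.
Half the transfer-orbit period gives t = π√(a_t³/μ) = 2.156×10^8 s.
Converting: 2.156×10^8 s ÷ 3.15576×10^7 s/year (365.25 × 86400) = 6.832 years.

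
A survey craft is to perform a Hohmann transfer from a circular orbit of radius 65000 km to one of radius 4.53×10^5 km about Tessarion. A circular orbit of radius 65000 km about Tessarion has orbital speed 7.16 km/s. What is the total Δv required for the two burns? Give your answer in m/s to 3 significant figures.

Δv = 3660 m/s

From the circular-orbit relation v² = μ/r at r = 65000 km: μ = v²r = (7.16)² × 65000 = 3.33226×10^6 km³/s².
The Hohmann ellipse has a_t = (r₁ + r₂)/2 = 2.590×10^5 km.
Circular speed at r₁: v₁ = √(μ/r₁) = √(3.33226×10^6/65000) = 7.1600 km/s.
On the transfer ellipse at r₁, vis-viva gives v_p = √[μ(2/r₁ − 1/a_t)] = 9.4692 km/s.
First burn Δv₁ = |v_p − v₁| = 2.3092 km/s.
At r₂, v₂ = √(μ/r₂) = 2.7122 km/s.
Transfer-orbit speed at r₂: v_a = √[μ(2/r₂ − 1/a_t)] = 1.3587 km/s.
Second burn Δv₂ = |v₂ − v_a| = 1.3535 km/s.
Δv = Δv₁ + Δv₂ = 2.3092 + 1.3535 = 3.663 km/s.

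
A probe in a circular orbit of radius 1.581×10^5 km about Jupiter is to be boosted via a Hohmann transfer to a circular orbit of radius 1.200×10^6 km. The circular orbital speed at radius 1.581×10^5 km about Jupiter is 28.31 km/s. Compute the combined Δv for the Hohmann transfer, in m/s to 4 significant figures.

From the circular-orbit relation v² = μ/r at r = 1.581×10^5 km: μ = v²r = (28.31)² × 1.581×10^5 = 1.26710×10^8 km³/s².
Semi-major axis of the transfer orbit: a_t = (1.581×10^5 + 1.200×10^6)/2 = 6.7905×10^5 km.
At r₁ the circular-orbit speed is v₁ = √(μ/r₁) = 28.310 km/s.
On the transfer ellipse at r₁, v² = μ(2/r − 1/a) gives v_p = √[μ(2/r₁ − 1/a_t)] = 37.634 km/s.
First burn Δv₁ = |v_p − v₁| = 9.324 km/s.
Circular speed at r₂: v₂ = √(μ/r₂) = 10.276 km/s.
Transfer-orbit speed at r₂: v_a = √[μ(2/r₂ − 1/a_t)] = 4.9583 km/s.
Second burn Δv₂ = |v₂ − v_a| = 5.318 km/s.
Δv = Δv₁ + Δv₂ = 9.324 + 5.318 = 14.64 km/s.

Δv = 14640 m/s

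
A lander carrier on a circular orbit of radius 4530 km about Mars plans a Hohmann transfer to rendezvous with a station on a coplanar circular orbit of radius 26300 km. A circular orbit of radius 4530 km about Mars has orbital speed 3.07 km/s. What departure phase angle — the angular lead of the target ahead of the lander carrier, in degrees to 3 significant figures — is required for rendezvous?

From the circular-orbit relation v² = μ/r at r = 4530 km: μ = v²r = (3.07)² × 4530 = 42694.8 km³/s².
Transfer-ellipse semi-major axis a_t = (r₁ + r₂)/2 = (4530 + 26300)/2 = 15415 km.
The half-period of the transfer ellipse is t = π√(a_t³/μ) = 29099 s.
Target angular speed ω₂ = √(μ/r₂³) = 4.8446×10^-5 rad/s.
Angle swept by the target during transfer: ω₂·t = 1.4097 rad = 80.77°.
The lander carrier traverses 180° on the transfer ellipse, so the target must lead by 180° − 80.77° = 99.2°.

φ = 99.2°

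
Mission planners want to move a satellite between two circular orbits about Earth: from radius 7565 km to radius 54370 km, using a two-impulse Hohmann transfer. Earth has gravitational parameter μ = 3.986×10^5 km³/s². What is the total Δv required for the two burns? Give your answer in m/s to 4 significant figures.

The Hohmann ellipse has a_t = (r₁ + r₂)/2 = 30967.5 km.
Circular speed at r₁: v₁ = √(μ/r₁) = √(3.986×10^5/7565) = 7.2588 km/s.
Transfer-orbit speed at r₁ (vis-viva): v_p = √[μ(2/r₁ − 1/a_t)] = 9.6181 km/s.
First burn Δv₁ = |v_p − v₁| = 2.3593 km/s.
Circular speed at r₂: v₂ = √(μ/r₂) = 2.70763 km/s.
Transfer-orbit speed at r₂: v_a = √[μ(2/r₂ − 1/a_t)] = 1.33826 km/s.
Second burn Δv₂ = |v₂ − v_a| = 1.3694 km/s.
Total Δv = Δv₁ + Δv₂ = 3.729 km/s.

Δv = 3729 m/s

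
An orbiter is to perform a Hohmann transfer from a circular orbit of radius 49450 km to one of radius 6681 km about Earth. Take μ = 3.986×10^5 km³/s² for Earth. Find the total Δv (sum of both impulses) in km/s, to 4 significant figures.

Semi-major axis of the transfer orbit: a_t = (49450 + 6681)/2 = 28065.5 km.
Circular speed at r₁: v₁ = √(μ/r₁) = √(3.986×10^5/49450) = 2.839 km/s.
Transfer-orbit speed at r₁ (vis-viva equation): v_a = √[μ(2/r₁ − 1/a_t)] = 1.385 km/s.
First burn Δv₁ = |v_a − v₁| = 1.454 km/s.
At r₂, v₂ = √(μ/r₂) = 7.7241 km/s.
Transfer-orbit speed at r₂: v_p = √[μ(2/r₂ − 1/a_t)] = 10.253 km/s.
Second burn Δv₂ = |v₂ − v_p| = 2.529 km/s.
Total Δv = Δv₁ + Δv₂ = 3.983 km/s.

Δv = 3.983 km/s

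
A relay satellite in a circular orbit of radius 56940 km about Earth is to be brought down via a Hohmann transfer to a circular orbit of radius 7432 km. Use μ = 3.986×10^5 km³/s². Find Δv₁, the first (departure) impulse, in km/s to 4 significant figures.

Δv₁ = 1.374 km/s

Transfer-ellipse semi-major axis a_t = (r₁ + r₂)/2 = (56940 + 7432)/2 = 32186 km.
Circular speed at r = 56940 km: v_c = √(μ/r) = 2.6458 km/s.
Vis-viva on the transfer ellipse at r = 56940 km gives v_t = √[μ(2/r − 1/a_t)] = 1.2714 km/s.
Δv₁ = |v_t − v_c| = |1.2714 − 2.6458| = 1.374 km/s.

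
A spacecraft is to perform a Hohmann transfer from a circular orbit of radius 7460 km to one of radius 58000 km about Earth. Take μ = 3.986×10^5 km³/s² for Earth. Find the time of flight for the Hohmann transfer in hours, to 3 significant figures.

t = 8.18 hours

Semi-major axis of the transfer orbit: a_t = (7460 + 58000)/2 = 32730 km.
Half the transfer-orbit period gives t = π√(a_t³/μ) = 29460 s.
Converting: 29460 s ÷ 3600 s/hour = 8.18 hours.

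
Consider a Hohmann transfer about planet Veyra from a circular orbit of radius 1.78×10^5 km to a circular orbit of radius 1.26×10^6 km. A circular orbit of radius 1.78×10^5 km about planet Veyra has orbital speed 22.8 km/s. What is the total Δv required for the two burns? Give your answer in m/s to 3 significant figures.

From the circular-orbit relation v² = μ/r at r = 1.78×10^5 km: μ = v²r = (22.8)² × 1.78×10^5 = 9.25315×10^7 km³/s².
Transfer-ellipse semi-major axis a_t = (r₁ + r₂)/2 = (1.780×10^5 + 1.260×10^6)/2 = 7.190×10^5 km.
Circular speed at r₁: v₁ = √(μ/r₁) = √(9.25315×10^7/1.780×10^5) = 22.800 km/s.
On the transfer ellipse at r₁, vis-viva equation gives v_p = √[μ(2/r₁ − 1/a_t)] = 30.183 km/s.
First burn Δv₁ = |v_p − v₁| = 7.383 km/s.
Circular speed at r₂: v₂ = √(μ/r₂) = 8.570 km/s.
Transfer-orbit speed at r₂: v_a = √[μ(2/r₂ − 1/a_t)] = 4.264 km/s.
Second burn Δv₂ = |v₂ − v_a| = 4.306 km/s.
Total Δv = Δv₁ + Δv₂ = 11.69 km/s.

Δv = 11700 m/s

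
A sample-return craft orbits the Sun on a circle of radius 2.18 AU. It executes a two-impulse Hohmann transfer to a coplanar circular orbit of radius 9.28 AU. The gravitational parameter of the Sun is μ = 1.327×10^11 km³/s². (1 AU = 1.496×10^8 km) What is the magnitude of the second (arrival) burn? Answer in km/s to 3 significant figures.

In km: r₁ = 2.18 × 1.496×10^8 = 3.26128×10^8 km; r₂ = 9.28 × 1.496×10^8 = 1.388288×10^9 km.
Transfer-ellipse semi-major axis a_t = (r₁ + r₂)/2 = (3.26128×10^8 + 1.388288×10^9)/2 = 8.57208×10^8 km.
Circular speed at r = 1.388288×10^9 km: v_c = √(μ/r) = 9.7768 km/s.
Vis-viva on the transfer ellipse at r = 1.388288×10^9 km gives v_t = √[μ(2/r − 1/a_t)] = 6.0304 km/s.
Δv₂ = |v_t − v_c| = |6.0304 − 9.7768| = 3.746 km/s.

Δv₂ = 3.75 km/s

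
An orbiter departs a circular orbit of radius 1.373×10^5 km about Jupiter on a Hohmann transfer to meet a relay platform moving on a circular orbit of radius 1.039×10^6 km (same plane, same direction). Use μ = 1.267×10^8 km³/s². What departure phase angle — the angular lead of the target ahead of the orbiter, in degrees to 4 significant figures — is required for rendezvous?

The Hohmann ellipse has a_t = (r₁ + r₂)/2 = 5.8815×10^5 km.
Transfer time t = π√(a_t³/μ) = 1.259×10^5 s.
Target angular speed ω₂ = √(μ/r₂³) = 1.063×10^-5 rad/s.
Angle swept by the target during transfer: ω₂·t = 1.338 rad = 76.66°.
The orbiter traverses 180° on the transfer ellipse, so the target must lead by 180° − 76.66° = 103.3°.

φ = 103.3°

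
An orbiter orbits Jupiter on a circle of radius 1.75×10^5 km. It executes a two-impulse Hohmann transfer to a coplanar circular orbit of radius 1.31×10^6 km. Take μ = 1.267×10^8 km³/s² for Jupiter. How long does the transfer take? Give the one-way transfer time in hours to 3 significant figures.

Semi-major axis of the transfer orbit: a_t = (1.750×10^5 + 1.310×10^6)/2 = 7.425×10^5 km.
By Kepler's third law the transfer-orbit period is T = 2π√(a_t³/μ), so t = T/2 = 1.786×10^5 s.
Converting: 1.786×10^5 s ÷ 3600 s/hour = 49.6 hours.

t = 49.6 hours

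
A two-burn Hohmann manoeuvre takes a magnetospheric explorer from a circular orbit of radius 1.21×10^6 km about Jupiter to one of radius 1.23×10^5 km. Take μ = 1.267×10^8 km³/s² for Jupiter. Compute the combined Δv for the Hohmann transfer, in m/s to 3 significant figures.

The Hohmann ellipse has a_t = (r₁ + r₂)/2 = 6.665×10^5 km.
At r₁ the circular-orbit speed is v₁ = √(μ/r₁) = 10.233 km/s.
On the transfer ellipse at r₁, vis-viva equation gives v_a = √[μ(2/r₁ − 1/a_t)] = 4.3959 km/s.
First burn Δv₁ = |v_a − v₁| = 5.837 km/s.
Circular speed at r₂: v₂ = √(μ/r₂) = 32.09 km/s.
Transfer-orbit speed at r₂: v_p = √[μ(2/r₂ − 1/a_t)] = 43.24 km/s.
Second burn Δv₂ = |v₂ − v_p| = 11.15 km/s.
Δv = Δv₁ + Δv₂ = 5.837 + 11.15 = 16.99 km/s.

Δv = 17000 m/s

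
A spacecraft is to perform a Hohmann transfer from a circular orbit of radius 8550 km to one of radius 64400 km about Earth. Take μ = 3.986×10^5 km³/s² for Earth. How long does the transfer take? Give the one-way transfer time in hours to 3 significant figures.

t = 9.63 hours

Transfer-ellipse semi-major axis a_t = (r₁ + r₂)/2 = (8550 + 64400)/2 = 36475 km.
Transfer time t = π√(a_t³/μ) = π√((36475)³ / 3.986×10^5) = 34660 s.
Converting: 34660 s ÷ 3600 s/hour = 9.63 hours.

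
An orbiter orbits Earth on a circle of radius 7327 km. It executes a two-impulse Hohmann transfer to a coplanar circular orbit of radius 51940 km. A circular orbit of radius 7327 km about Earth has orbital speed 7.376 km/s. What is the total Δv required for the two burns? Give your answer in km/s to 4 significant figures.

Δv = 3.782 km/s

From the circular-orbit relation v² = μ/r at r = 7327 km: μ = v²r = (7.376)² × 7327 = 3.98628×10^5 km³/s².
Transfer-ellipse semi-major axis a_t = (r₁ + r₂)/2 = (7327 + 51940)/2 = 29633.5 km.
At r₁ the circular-orbit speed is v₁ = √(μ/r₁) = 7.376 km/s.
On the transfer ellipse at r₁, v² = μ(2/r − 1/a) gives v_p = √[μ(2/r₁ − 1/a_t)] = 9.765 km/s.
First burn Δv₁ = |v_p − v₁| = 2.389 km/s.
At r₂, v₂ = √(μ/r₂) = 2.7703 km/s.
Transfer-orbit speed at r₂: v_a = √[μ(2/r₂ − 1/a_t)] = 1.3775 km/s.
Second burn Δv₂ = |v₂ − v_a| = 1.393 km/s.
Total Δv = Δv₁ + Δv₂ = 3.782 km/s.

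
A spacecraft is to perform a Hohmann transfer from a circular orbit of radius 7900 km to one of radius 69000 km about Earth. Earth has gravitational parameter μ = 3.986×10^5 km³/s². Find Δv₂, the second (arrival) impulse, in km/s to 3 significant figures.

Δv₂ = 1.31 km/s

Transfer-ellipse semi-major axis a_t = (r₁ + r₂)/2 = (7900 + 69000)/2 = 38450 km.
Circular speed at r = 69000 km: v_c = √(μ/r) = 2.403 km/s.
Transfer-orbit speed at the same r (vis-viva, a = a_t): v_t = √[μ(2/r − 1/a_t)] = 1.089 km/s.
Δv₂ = |v_t − v_c| = |1.089 − 2.403| = 1.314 km/s.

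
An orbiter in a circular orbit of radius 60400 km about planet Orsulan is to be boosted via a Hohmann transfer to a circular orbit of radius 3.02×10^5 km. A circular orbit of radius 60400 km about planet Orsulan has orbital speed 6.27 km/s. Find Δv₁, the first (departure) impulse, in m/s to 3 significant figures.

Δv₁ = 1820 m/s

From the circular-orbit relation v² = μ/r at r = 60400 km: μ = v²r = (6.27)² × 60400 = 2.37450×10^6 km³/s².
Transfer-ellipse semi-major axis a_t = (r₁ + r₂)/2 = (60400 + 3.020×10^5)/2 = 1.812×10^5 km.
Circular speed at r = 60400 km: v_c = √(μ/r) = 6.270 km/s.
Vis-viva on the transfer ellipse at r = 60400 km gives v_t = √[μ(2/r − 1/a_t)] = 8.095 km/s.
Δv₁ = |v_t − v_c| = |8.095 − 6.270| = 1.825 km/s.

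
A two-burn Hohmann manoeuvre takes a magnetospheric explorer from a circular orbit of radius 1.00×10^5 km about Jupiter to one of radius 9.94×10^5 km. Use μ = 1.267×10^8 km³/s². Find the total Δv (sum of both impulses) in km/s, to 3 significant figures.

The Hohmann ellipse has a_t = (r₁ + r₂)/2 = 5.470×10^5 km.
Circular speed at r₁: v₁ = √(μ/r₁) = √(1.267×10^8/1.000×10^5) = 35.59 km/s.
Transfer-orbit speed at r₁ (v² = μ(2/r − 1/a)): v_p = √[μ(2/r₁ − 1/a_t)] = 47.98 km/s.
First burn Δv₁ = |v_p − v₁| = 12.39 km/s.
At r₂, v₂ = √(μ/r₂) = 11.29 km/s.
Transfer-orbit speed at r₂: v_a = √[μ(2/r₂ − 1/a_t)] = 4.827 km/s.
Second burn Δv₂ = |v₂ − v_a| = 6.463 km/s.
Δv = Δv₁ + Δv₂ = 12.39 + 6.463 = 18.85 km/s.

Δv = 18.9 km/s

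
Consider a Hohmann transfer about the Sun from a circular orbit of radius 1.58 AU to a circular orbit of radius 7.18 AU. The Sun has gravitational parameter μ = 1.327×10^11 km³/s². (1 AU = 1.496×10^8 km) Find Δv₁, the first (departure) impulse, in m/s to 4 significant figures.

In km: r₁ = 1.58 × 1.496×10^8 = 2.36368×10^8 km; r₂ = 7.18 × 1.496×10^8 = 1.074128×10^9 km.
The Hohmann ellipse has a_t = (r₁ + r₂)/2 = 6.55248×10^8 km.
On the circular orbit at r = 2.36368×10^8 km, v_c = √(μ/r) = 23.69415 km/s.
Transfer-orbit speed at the same r (vis-viva, a = a_t): v_t = √[μ(2/r − 1/a_t)] = 30.33656 km/s.
Δv₁ = |v_t − v_c| = |30.33656 − 23.69415| = 6.642 km/s.

Δv₁ = 6642 m/s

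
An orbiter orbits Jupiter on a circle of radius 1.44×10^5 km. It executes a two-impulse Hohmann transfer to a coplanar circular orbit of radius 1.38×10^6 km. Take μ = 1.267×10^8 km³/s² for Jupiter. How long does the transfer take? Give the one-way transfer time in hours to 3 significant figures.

t = 51.6 hours

Semi-major axis of the transfer orbit: a_t = (1.440×10^5 + 1.380×10^6)/2 = 7.620×10^5 km.
Half the transfer-orbit period gives t = π√(a_t³/μ) = 1.856×10^5 s.
Converting: 1.856×10^5 s ÷ 3600 s/hour = 51.6 hours.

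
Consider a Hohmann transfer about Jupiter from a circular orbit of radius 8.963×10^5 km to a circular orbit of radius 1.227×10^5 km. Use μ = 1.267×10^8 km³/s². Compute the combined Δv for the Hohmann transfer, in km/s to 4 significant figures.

Semi-major axis of the transfer orbit: a_t = (8.963×10^5 + 1.227×10^5)/2 = 5.095×10^5 km.
At r₁ the circular-orbit speed is v₁ = √(μ/r₁) = 11.8894 km/s.
On the transfer ellipse at r₁, vis-viva equation gives v_a = √[μ(2/r₁ − 1/a_t)] = 5.83461 km/s.
First burn Δv₁ = |v_a − v₁| = 6.0548 km/s.
Circular speed at r₂: v₂ = √(μ/r₂) = 32.134 km/s.
Transfer-orbit speed at r₂: v_p = √[μ(2/r₂ − 1/a_t)] = 42.621 km/s.
Second burn Δv₂ = |v₂ − v_p| = 10.487 km/s.
Total Δv = Δv₁ + Δv₂ = 16.54 km/s.

Δv = 16.54 km/s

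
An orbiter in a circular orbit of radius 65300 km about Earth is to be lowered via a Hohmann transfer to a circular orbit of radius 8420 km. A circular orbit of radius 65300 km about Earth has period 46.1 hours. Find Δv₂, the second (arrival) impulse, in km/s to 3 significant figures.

Δv₂ = 2.28 km/s

From Kepler's third law T² = 4π²r³/μ at r = 65300 km, T = 46.1 hours = 46.1 × 3600 s = 1.6596×10^5 s: μ = 4π²r³/T² = 3.99110×10^5 km³/s².
Semi-major axis of the transfer orbit: a_t = (65300 + 8420)/2 = 36860 km.
Circular speed at r = 8420 km: v_c = √(μ/r) = 6.885 km/s.
Vis-viva on the transfer ellipse at r = 8420 km gives v_t = √[μ(2/r − 1/a_t)] = 9.164 km/s.
Δv₂ = |v_t − v_c| = |9.164 − 6.885| = 2.279 km/s.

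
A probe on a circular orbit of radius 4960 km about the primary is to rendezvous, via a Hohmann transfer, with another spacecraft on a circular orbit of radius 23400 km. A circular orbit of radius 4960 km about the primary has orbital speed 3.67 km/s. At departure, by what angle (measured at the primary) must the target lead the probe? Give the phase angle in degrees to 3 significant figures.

φ = 95.1°

From the circular-orbit relation v² = μ/r at r = 4960 km: μ = v²r = (3.67)² × 4960 = 66805.7 km³/s².
Transfer-ellipse semi-major axis a_t = (r₁ + r₂)/2 = (4960 + 23400)/2 = 14180 km.
Transfer time t = π√(a_t³/μ) = 20520 s.
The target's mean motion on its circular orbit is ω₂ = √(μ/r₂³) = 7.221×10^-5 rad/s.
Angle swept by the target during transfer: ω₂·t = 1.482 rad = 84.91°.
The probe traverses 180° on the transfer ellipse, so the target must lead by 180° − 84.91° = 95.1°.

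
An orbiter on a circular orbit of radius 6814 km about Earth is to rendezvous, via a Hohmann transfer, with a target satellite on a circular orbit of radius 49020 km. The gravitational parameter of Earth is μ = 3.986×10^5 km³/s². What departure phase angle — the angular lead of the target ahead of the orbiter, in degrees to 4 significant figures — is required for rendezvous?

Semi-major axis of the transfer orbit: a_t = (6814 + 49020)/2 = 27917 km.
The half-period of the transfer ellipse is t = π√(a_t³/μ) = 23210.5 s.
Target angular speed ω₂ = √(μ/r₂³) = 5.81713×10^-5 rad/s.
Angle swept by the target during transfer: ω₂·t = 1.3502 rad = 77.36°.
The orbiter traverses 180° on the transfer ellipse, so the target must lead by 180° − 77.36° = 102.6°.

φ = 102.6°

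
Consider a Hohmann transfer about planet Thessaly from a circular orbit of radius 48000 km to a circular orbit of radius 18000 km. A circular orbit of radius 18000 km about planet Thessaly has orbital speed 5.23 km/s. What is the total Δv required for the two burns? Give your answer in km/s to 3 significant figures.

Δv = 1.91 km/s

From the circular-orbit relation v² = μ/r at r = 18000 km: μ = v²r = (5.23)² × 18000 = 4.92352×10^5 km³/s².
The Hohmann ellipse has a_t = (r₁ + r₂)/2 = 33000 km.
At r₁ the circular-orbit speed is v₁ = √(μ/r₁) = 3.202708 km/s.
On the transfer ellipse at r₁, v² = μ(2/r − 1/a) gives v_a = √[μ(2/r₁ − 1/a_t)] = 2.365356 km/s.
First burn Δv₁ = |v_a − v₁| = 0.8374 km/s.
At r₂, v₂ = √(μ/r₂) = 5.230 km/s.
Transfer-orbit speed at r₂: v_p = √[μ(2/r₂ − 1/a_t)] = 6.308 km/s.
Second burn Δv₂ = |v₂ − v_p| = 1.078 km/s.
Total Δv = Δv₁ + Δv₂ = 1.915 km/s.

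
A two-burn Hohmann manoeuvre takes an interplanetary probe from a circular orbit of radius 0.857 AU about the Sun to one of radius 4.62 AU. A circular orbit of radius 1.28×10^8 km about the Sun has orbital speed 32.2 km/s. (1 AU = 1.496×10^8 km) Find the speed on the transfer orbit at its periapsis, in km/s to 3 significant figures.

v = 41.8 km/s

From the circular-orbit relation v² = μ/r at r = 1.28×10^8 km: μ = v²r = (32.2)² × 1.28×10^8 = 1.32716×10^11 km³/s².
In km: r₁ = 0.857 × 1.496×10^8 = 1.282072×10^8 km; r₂ = 4.62 × 1.496×10^8 = 6.91152×10^8 km.
Transfer-ellipse semi-major axis a_t = (r₁ + r₂)/2 = (1.282072×10^8 + 6.91152×10^8)/2 = 4.096796×10^8 km.
The periapsis of the transfer ellipse is at r = 1.282072×10^8 km.
Applying v² = μ(2/r − 1/a_t): v = 41.79 km/s.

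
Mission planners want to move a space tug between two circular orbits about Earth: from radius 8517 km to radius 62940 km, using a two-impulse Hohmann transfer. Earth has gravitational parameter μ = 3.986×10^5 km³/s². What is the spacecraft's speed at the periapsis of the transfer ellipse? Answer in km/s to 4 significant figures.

v = 9.080 km/s

Transfer-ellipse semi-major axis a_t = (r₁ + r₂)/2 = (8517 + 62940)/2 = 35728.5 km.
The periapsis of the transfer ellipse is at r = 8517 km.
Vis-viva: v = √[μ(2/r − 1/a_t)] = √[3.986×10^5 × (2/8517 − 1/35728.5)] = 9.080 km/s.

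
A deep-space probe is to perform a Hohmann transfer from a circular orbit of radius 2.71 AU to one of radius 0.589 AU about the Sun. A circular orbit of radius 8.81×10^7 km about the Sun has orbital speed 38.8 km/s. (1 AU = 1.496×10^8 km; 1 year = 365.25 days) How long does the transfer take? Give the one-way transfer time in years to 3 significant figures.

t = 1.06 years

From the circular-orbit relation v² = μ/r at r = 8.81×10^7 km: μ = v²r = (38.8)² × 8.81×10^7 = 1.32629×10^11 km³/s².
In km: r₁ = 2.71 × 1.496×10^8 = 4.05416×10^8 km; r₂ = 0.589 × 1.496×10^8 = 8.81144×10^7 km.
Semi-major axis of the transfer orbit: a_t = (4.05416×10^8 + 8.81144×10^7)/2 = 2.467652×10^8 km.
By Kepler's third law the transfer-orbit period is T = 2π√(a_t³/μ), so t = T/2 = 3.344×10^7 s.
Converting: 3.344×10^7 s ÷ 3.15576×10^7 s/year (365.25 × 86400) = 1.06 years.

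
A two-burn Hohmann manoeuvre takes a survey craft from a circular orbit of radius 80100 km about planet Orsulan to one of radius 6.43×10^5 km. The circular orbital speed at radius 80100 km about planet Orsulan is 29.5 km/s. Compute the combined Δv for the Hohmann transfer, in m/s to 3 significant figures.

From the circular-orbit relation v² = μ/r at r = 80100 km: μ = v²r = (29.5)² × 80100 = 6.97070×10^7 km³/s².
Transfer-ellipse semi-major axis a_t = (r₁ + r₂)/2 = (80100 + 6.430×10^5)/2 = 3.6155×10^5 km.
Circular speed at r₁: v₁ = √(μ/r₁) = √(6.97070×10^7/80100) = 29.500 km/s.
Transfer-orbit speed at r₁ (vis-viva equation): v_p = √[μ(2/r₁ − 1/a_t)] = 39.341 km/s.
First burn Δv₁ = |v_p − v₁| = 9.841 km/s.
Circular speed at r₂: v₂ = √(μ/r₂) = 10.412 km/s.
Transfer-orbit speed at r₂: v_a = √[μ(2/r₂ − 1/a_t)] = 4.9008 km/s.
Second burn Δv₂ = |v₂ − v_a| = 5.511 km/s.
Total Δv = Δv₁ + Δv₂ = 15.35 km/s.

Δv = 15400 m/s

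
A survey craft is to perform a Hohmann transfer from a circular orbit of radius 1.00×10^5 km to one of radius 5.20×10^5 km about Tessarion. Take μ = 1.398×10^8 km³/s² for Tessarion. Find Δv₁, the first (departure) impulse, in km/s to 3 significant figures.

Semi-major axis of the transfer orbit: a_t = (1.000×10^5 + 5.200×10^5)/2 = 3.100×10^5 km.
Circular speed at r = 1.000×10^5 km: v_c = √(μ/r) = 37.39 km/s.
Transfer-orbit speed at the same r (vis-viva, a = a_t): v_t = √[μ(2/r − 1/a_t)] = 48.43 km/s.
Δv₁ = |v_t − v_c| = |48.43 − 37.39| = 11.04 km/s.

Δv₁ = 11.0 km/s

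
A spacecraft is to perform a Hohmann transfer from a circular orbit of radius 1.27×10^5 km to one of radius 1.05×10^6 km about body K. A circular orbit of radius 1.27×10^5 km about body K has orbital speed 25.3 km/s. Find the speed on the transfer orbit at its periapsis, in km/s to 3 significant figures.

From the circular-orbit relation v² = μ/r at r = 1.27×10^5 km: μ = v²r = (25.3)² × 1.27×10^5 = 8.12914×10^7 km³/s².
The Hohmann ellipse has a_t = (r₁ + r₂)/2 = 5.885×10^5 km.
The periapsis of the transfer ellipse is at r = 1.270×10^5 km.
Vis-viva: v = √[μ(2/r − 1/a_t)] = √[8.12914×10^7 × (2/1.270×10^5 − 1/5.885×10^5)] = 33.79 km/s.

v = 33.8 km/s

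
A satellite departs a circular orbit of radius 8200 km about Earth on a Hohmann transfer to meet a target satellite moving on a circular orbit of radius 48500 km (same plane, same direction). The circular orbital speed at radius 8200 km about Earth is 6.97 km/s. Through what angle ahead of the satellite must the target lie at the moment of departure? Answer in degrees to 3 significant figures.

From the circular-orbit relation v² = μ/r at r = 8200 km: μ = v²r = (6.97)² × 8200 = 3.98363×10^5 km³/s².
Transfer-ellipse semi-major axis a_t = (r₁ + r₂)/2 = (8200 + 48500)/2 = 28350 km.
Transfer time t = π√(a_t³/μ) = 23760 s.
The target's mean motion on its circular orbit is ω₂ = √(μ/r₂³) = 5.909×10^-5 rad/s.
Angle swept by the target during transfer: ω₂·t = 1.404 rad = 80.44°.
The satellite traverses 180° on the transfer ellipse, so the target must lead by 180° − 80.44° = 99.6°.

φ = 99.6°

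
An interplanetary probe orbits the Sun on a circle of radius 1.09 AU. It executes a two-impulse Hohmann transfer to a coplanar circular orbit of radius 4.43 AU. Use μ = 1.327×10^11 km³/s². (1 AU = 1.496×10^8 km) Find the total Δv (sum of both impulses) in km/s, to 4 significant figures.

Δv = 12.87 km/s

In km: r₁ = 1.09 × 1.496×10^8 = 1.63064×10^8 km; r₂ = 4.43 × 1.496×10^8 = 6.62728×10^8 km.
Transfer-ellipse semi-major axis a_t = (r₁ + r₂)/2 = (1.63064×10^8 + 6.62728×10^8)/2 = 4.12896×10^8 km.
At r₁ the circular-orbit speed is v₁ = √(μ/r₁) = 28.527 km/s.
On the transfer ellipse at r₁, vis-viva equation gives v_p = √[μ(2/r₁ − 1/a_t)] = 36.141 km/s.
First burn Δv₁ = |v_p − v₁| = 7.614 km/s.
Circular speed at r₂: v₂ = √(μ/r₂) = 14.1504 km/s.
Transfer-orbit speed at r₂: v_a = √[μ(2/r₂ − 1/a_t)] = 8.89255 km/s.
Second burn Δv₂ = |v₂ − v_a| = 5.258 km/s.
Δv = Δv₁ + Δv₂ = 7.614 + 5.258 = 12.87 km/s.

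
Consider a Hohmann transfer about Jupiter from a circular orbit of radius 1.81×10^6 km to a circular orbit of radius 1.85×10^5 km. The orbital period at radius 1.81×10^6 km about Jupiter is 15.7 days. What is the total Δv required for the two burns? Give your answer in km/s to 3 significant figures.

Δv = 13.9 km/s

From Kepler's third law T² = 4π²r³/μ at r = 1.81×10^6 km, T = 15.7 days = 15.7 × 86400 s = 1.35648×10^6 s: μ = 4π²r³/T² = 1.27224×10^8 km³/s².
The Hohmann ellipse has a_t = (r₁ + r₂)/2 = 9.975×10^5 km.
Circular speed at r₁: v₁ = √(μ/r₁) = √(1.27224×10^8/1.810×10^6) = 8.384 km/s.
On the transfer ellipse at r₁, v² = μ(2/r − 1/a) gives v_a = √[μ(2/r₁ − 1/a_t)] = 3.611 km/s.
First burn Δv₁ = |v_a − v₁| = 4.773 km/s.
Circular speed at r₂: v₂ = √(μ/r₂) = 26.224 km/s.
Transfer-orbit speed at r₂: v_p = √[μ(2/r₂ − 1/a_t)] = 35.325 km/s.
Second burn Δv₂ = |v₂ − v_p| = 9.101 km/s.
Δv = Δv₁ + Δv₂ = 4.773 + 9.101 = 13.87 km/s.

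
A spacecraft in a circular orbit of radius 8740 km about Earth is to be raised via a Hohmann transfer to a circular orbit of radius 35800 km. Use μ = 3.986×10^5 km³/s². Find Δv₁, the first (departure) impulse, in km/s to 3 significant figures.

Δv₁ = 1.81 km/s

Semi-major axis of the transfer orbit: a_t = (8740 + 35800)/2 = 22270 km.
On the circular orbit at r = 8740 km, v_c = √(μ/r) = 6.753 km/s.
Vis-viva on the transfer ellipse at r = 8740 km gives v_t = √[μ(2/r − 1/a_t)] = 8.562 km/s.
Δv₁ = |v_t − v_c| = |8.562 − 6.753| = 1.809 km/s.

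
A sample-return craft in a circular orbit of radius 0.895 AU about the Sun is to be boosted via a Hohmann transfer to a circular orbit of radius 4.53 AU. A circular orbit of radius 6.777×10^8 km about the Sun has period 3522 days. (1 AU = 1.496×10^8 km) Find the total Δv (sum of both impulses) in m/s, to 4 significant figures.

Δv = 15160 m/s

From Kepler's third law T² = 4π²r³/μ at r = 6.777×10^8 km, T = 3522 days = 3522 × 86400 s = 3.043008×10^8 s: μ = 4π²r³/T² = 1.32698×10^11 km³/s².
In km: r₁ = 0.895 × 1.496×10^8 = 1.33892×10^8 km; r₂ = 4.53 × 1.496×10^8 = 6.77688×10^8 km.
Transfer-ellipse semi-major axis a_t = (r₁ + r₂)/2 = (1.33892×10^8 + 6.77688×10^8)/2 = 4.0579×10^8 km.
Circular speed at r₁: v₁ = √(μ/r₁) = √(1.32698×10^11/1.33892×10^8) = 31.482 km/s.
On the transfer ellipse at r₁, vis-viva gives v_p = √[μ(2/r₁ − 1/a_t)] = 40.684 km/s.
First burn Δv₁ = |v_p − v₁| = 9.202 km/s.
At r₂, v₂ = √(μ/r₂) = 13.993 km/s.
Transfer-orbit speed at r₂: v_a = √[μ(2/r₂ − 1/a_t)] = 8.0379 km/s.
Second burn Δv₂ = |v₂ − v_a| = 5.955 km/s.
Δv = Δv₁ + Δv₂ = 9.202 + 5.955 = 15.16 km/s.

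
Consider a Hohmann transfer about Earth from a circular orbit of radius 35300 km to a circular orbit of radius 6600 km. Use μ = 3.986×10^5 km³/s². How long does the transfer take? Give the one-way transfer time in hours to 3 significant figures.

Transfer-ellipse semi-major axis a_t = (r₁ + r₂)/2 = (35300 + 6600)/2 = 20950 km.
By Kepler's third law the transfer-orbit period is T = 2π√(a_t³/μ), so t = T/2 = 15090 s.
Converting: 15090 s ÷ 3600 s/hour = 4.19 hours.

t = 4.19 hours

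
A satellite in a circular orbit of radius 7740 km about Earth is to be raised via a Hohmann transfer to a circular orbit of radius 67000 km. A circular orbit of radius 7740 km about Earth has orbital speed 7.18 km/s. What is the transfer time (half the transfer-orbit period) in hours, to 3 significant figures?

From the circular-orbit relation v² = μ/r at r = 7740 km: μ = v²r = (7.18)² × 7740 = 3.99016×10^5 km³/s².
The Hohmann ellipse has a_t = (r₁ + r₂)/2 = 37370 km.
Half the transfer-orbit period gives t = π√(a_t³/μ) = 35930 s.
Converting: 35930 s ÷ 3600 s/hour = 9.98 hours.

t = 9.98 hours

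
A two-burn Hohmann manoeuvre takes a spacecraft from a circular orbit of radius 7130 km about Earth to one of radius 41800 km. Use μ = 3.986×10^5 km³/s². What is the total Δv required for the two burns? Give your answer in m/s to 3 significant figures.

Δv = 3720 m/s

Semi-major axis of the transfer orbit: a_t = (7130 + 41800)/2 = 24465 km.
At r₁ the circular-orbit speed is v₁ = √(μ/r₁) = 7.477 km/s.
Transfer-orbit speed at r₁ (vis-viva equation): v_p = √[μ(2/r₁ − 1/a_t)] = 9.773 km/s.
First burn Δv₁ = |v_p − v₁| = 2.296 km/s.
At r₂, v₂ = √(μ/r₂) = 3.088 km/s.
Transfer-orbit speed at r₂: v_a = √[μ(2/r₂ − 1/a_t)] = 1.667 km/s.
Second burn Δv₂ = |v₂ − v_a| = 1.421 km/s.
Total Δv = Δv₁ + Δv₂ = 3.717 km/s.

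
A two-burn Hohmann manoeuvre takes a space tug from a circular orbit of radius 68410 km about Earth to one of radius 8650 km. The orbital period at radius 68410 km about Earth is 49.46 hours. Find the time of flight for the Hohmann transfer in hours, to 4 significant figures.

From Kepler's third law T² = 4π²r³/μ at r = 68410 km, T = 49.46 hours = 49.46 × 3600 s = 1.78056×10^5 s: μ = 4π²r³/T² = 3.98662×10^5 km³/s².
Semi-major axis of the transfer orbit: a_t = (68410 + 8650)/2 = 38530 km.
Half the transfer-orbit period gives t = π√(a_t³/μ) = 37630 s.
Converting: 37630 s ÷ 3600 s/hour = 10.45 hours.

t = 10.45 hours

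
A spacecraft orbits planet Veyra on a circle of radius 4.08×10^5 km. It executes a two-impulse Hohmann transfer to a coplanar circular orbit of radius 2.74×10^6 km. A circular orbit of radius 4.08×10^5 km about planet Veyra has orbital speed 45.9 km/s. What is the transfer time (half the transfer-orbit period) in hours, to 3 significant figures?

From the circular-orbit relation v² = μ/r at r = 4.08×10^5 km: μ = v²r = (45.9)² × 4.08×10^5 = 8.59578×10^8 km³/s².
The Hohmann ellipse has a_t = (r₁ + r₂)/2 = 1.574×10^6 km.
Transfer time t = π√(a_t³/μ) = π√((1.574×10^6)³ / 8.59578×10^8) = 2.116×10^5 s.
Converting: 2.116×10^5 s ÷ 3600 s/hour = 58.8 hours.

t = 58.8 hours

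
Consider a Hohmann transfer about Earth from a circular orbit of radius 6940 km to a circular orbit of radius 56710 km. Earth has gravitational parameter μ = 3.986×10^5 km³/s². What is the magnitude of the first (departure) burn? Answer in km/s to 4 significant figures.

Δv₁ = 2.538 km/s

Transfer-ellipse semi-major axis a_t = (r₁ + r₂)/2 = (6940 + 56710)/2 = 31825 km.
Circular speed at r = 6940 km: v_c = √(μ/r) = 7.5786 km/s.
Vis-viva on the transfer ellipse at r = 6940 km gives v_t = √[μ(2/r − 1/a_t)] = 10.117 km/s.
Δv₁ = |v_t − v_c| = |10.117 − 7.5786| = 2.538 km/s.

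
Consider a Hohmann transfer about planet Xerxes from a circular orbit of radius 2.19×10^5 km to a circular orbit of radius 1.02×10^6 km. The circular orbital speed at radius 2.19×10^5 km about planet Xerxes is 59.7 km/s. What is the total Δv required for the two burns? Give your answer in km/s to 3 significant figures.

From the circular-orbit relation v² = μ/r at r = 2.19×10^5 km: μ = v²r = (59.7)² × 2.19×10^5 = 7.80536×10^8 km³/s².
The Hohmann ellipse has a_t = (r₁ + r₂)/2 = 6.195×10^5 km.
Circular speed at r₁: v₁ = √(μ/r₁) = √(7.80536×10^8/2.190×10^5) = 59.70 km/s.
Transfer-orbit speed at r₁ (vis-viva equation): v_p = √[μ(2/r₁ − 1/a_t)] = 76.60 km/s.
First burn Δv₁ = |v_p − v₁| = 16.90 km/s.
At r₂, v₂ = √(μ/r₂) = 27.663 km/s.
Transfer-orbit speed at r₂: v_a = √[μ(2/r₂ − 1/a_t)] = 16.447 km/s.
Second burn Δv₂ = |v₂ − v_a| = 11.22 km/s.
Total Δv = Δv₁ + Δv₂ = 28.12 km/s.

Δv = 28.1 km/s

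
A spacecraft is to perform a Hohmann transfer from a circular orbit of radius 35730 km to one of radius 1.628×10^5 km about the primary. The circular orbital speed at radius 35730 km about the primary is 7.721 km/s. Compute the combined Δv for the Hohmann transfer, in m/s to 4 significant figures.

From the circular-orbit relation v² = μ/r at r = 35730 km: μ = v²r = (7.721)² × 35730 = 2.13000×10^6 km³/s².
Transfer-ellipse semi-major axis a_t = (r₁ + r₂)/2 = (35730 + 1.628×10^5)/2 = 99265 km.
At r₁ the circular-orbit speed is v₁ = √(μ/r₁) = 7.721 km/s.
Transfer-orbit speed at r₁ (vis-viva): v_p = √[μ(2/r₁ − 1/a_t)] = 9.888 km/s.
First burn Δv₁ = |v_p − v₁| = 2.167 km/s.
At r₂, v₂ = √(μ/r₂) = 3.617 km/s.
Transfer-orbit speed at r₂: v_a = √[μ(2/r₂ − 1/a_t)] = 2.170 km/s.
Second burn Δv₂ = |v₂ − v_a| = 1.447 km/s.
Δv = Δv₁ + Δv₂ = 2.167 + 1.447 = 3.614 km/s.

Δv = 3614 m/s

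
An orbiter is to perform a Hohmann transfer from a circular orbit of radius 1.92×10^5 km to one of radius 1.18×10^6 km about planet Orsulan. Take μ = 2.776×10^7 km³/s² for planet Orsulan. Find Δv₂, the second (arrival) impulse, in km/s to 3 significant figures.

Δv₂ = 2.28 km/s

The Hohmann ellipse has a_t = (r₁ + r₂)/2 = 6.860×10^5 km.
Circular speed at r = 1.180×10^6 km: v_c = √(μ/r) = 4.850 km/s.
Vis-viva on the transfer ellipse at r = 1.180×10^6 km gives v_t = √[μ(2/r − 1/a_t)] = 2.566 km/s.
Δv₂ = |v_t − v_c| = |2.566 − 4.850| = 2.284 km/s.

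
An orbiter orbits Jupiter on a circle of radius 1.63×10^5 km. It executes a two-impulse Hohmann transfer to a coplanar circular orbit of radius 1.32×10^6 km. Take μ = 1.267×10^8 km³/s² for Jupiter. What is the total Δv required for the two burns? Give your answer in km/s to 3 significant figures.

Δv = 14.5 km/s

Transfer-ellipse semi-major axis a_t = (r₁ + r₂)/2 = (1.630×10^5 + 1.320×10^6)/2 = 7.415×10^5 km.
Circular speed at r₁: v₁ = √(μ/r₁) = √(1.267×10^8/1.630×10^5) = 27.8801 km/s.
Transfer-orbit speed at r₁ (v² = μ(2/r − 1/a)): v_p = √[μ(2/r₁ − 1/a_t)] = 37.1985 km/s.
First burn Δv₁ = |v_p − v₁| = 9.318 km/s.
Circular speed at r₂: v₂ = √(μ/r₂) = 9.797 km/s.
Transfer-orbit speed at r₂: v_a = √[μ(2/r₂ − 1/a_t)] = 4.593 km/s.
Second burn Δv₂ = |v₂ − v_a| = 5.204 km/s.
Total Δv = Δv₁ + Δv₂ = 14.52 km/s.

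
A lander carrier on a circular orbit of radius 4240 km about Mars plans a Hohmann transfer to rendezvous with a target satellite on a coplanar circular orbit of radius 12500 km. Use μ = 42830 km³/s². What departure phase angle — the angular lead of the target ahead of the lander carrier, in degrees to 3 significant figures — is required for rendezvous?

Semi-major axis of the transfer orbit: a_t = (4240 + 12500)/2 = 8370 km.
Transfer time t = π√(a_t³/μ) = 11624.2 s.
Target angular speed ω₂ = √(μ/r₂³) = 1.48084×10^-4 rad/s.
Angle swept by the target during transfer: ω₂·t = 1.7214 rad = 98.63°.
The lander carrier traverses 180° on the transfer ellipse, so the target must lead by 180° − 98.63° = 81.4°.

φ = 81.4°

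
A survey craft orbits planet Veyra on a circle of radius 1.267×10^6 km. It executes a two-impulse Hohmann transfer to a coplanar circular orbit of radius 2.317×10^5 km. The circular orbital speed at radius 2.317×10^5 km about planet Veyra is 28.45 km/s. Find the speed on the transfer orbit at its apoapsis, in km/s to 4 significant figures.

v = 6.765 km/s

From the circular-orbit relation v² = μ/r at r = 2.317×10^5 km: μ = v²r = (28.45)² × 2.317×10^5 = 1.87539×10^8 km³/s².
Transfer-ellipse semi-major axis a_t = (r₁ + r₂)/2 = (1.267×10^6 + 2.317×10^5)/2 = 7.4935×10^5 km.
The apoapsis of the transfer ellipse is at r = 1.267×10^6 km.
From the vis-viva equation, v = √[μ(2/r − 1/a_t)] = 6.765 km/s.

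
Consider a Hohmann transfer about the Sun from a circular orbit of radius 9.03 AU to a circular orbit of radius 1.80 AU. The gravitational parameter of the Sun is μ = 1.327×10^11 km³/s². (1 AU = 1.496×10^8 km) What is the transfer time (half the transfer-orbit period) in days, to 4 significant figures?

t = 2301 days

In km: r₁ = 9.03 × 1.496×10^8 = 1.350888×10^9 km; r₂ = 1.80 × 1.496×10^8 = 2.6928×10^8 km.
Semi-major axis of the transfer orbit: a_t = (1.350888×10^9 + 2.6928×10^8)/2 = 8.10084×10^8 km.
Transfer time t = π√(a_t³/μ) = π√((8.10084×10^8)³ / 1.327×10^11) = 1.988×10^8 s.
Converting: 1.988×10^8 s ÷ 86400 s/day = 2301 days.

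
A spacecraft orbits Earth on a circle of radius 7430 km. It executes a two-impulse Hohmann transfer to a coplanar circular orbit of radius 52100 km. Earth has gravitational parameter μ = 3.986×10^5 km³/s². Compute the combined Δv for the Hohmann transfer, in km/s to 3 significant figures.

The Hohmann ellipse has a_t = (r₁ + r₂)/2 = 29765 km.
At r₁ the circular-orbit speed is v₁ = √(μ/r₁) = 7.324 km/s.
On the transfer ellipse at r₁, v² = μ(2/r − 1/a) gives v_p = √[μ(2/r₁ − 1/a_t)] = 9.690 km/s.
First burn Δv₁ = |v_p − v₁| = 2.366 km/s.
At r₂, v₂ = √(μ/r₂) = 2.766 km/s.
Transfer-orbit speed at r₂: v_a = √[μ(2/r₂ − 1/a_t)] = 1.382 km/s.
Second burn Δv₂ = |v₂ − v_a| = 1.384 km/s.
Δv = Δv₁ + Δv₂ = 2.366 + 1.384 = 3.750 km/s.

Δv = 3.75 km/s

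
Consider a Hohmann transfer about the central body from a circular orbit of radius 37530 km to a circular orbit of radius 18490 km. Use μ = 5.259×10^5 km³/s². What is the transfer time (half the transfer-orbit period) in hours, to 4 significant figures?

Semi-major axis of the transfer orbit: a_t = (37530 + 18490)/2 = 28010 km.
By Kepler's third law the transfer-orbit period is T = 2π√(a_t³/μ), so t = T/2 = 20308 s.
Converting: 20308 s ÷ 3600 s/hour = 5.641 hours.

t = 5.641 hours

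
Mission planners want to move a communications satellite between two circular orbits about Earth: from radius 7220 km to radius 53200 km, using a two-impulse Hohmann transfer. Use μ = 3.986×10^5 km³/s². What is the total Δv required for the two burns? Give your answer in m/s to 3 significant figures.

The Hohmann ellipse has a_t = (r₁ + r₂)/2 = 30210 km.
At r₁ the circular-orbit speed is v₁ = √(μ/r₁) = 7.430 km/s.
Transfer-orbit speed at r₁ (vis-viva): v_p = √[μ(2/r₁ − 1/a_t)] = 9.860 km/s.
First burn Δv₁ = |v_p − v₁| = 2.430 km/s.
Circular speed at r₂: v₂ = √(μ/r₂) = 2.737 km/s.
Transfer-orbit speed at r₂: v_a = √[μ(2/r₂ − 1/a_t)] = 1.338 km/s.
Second burn Δv₂ = |v₂ − v_a| = 1.399 km/s.
Δv = Δv₁ + Δv₂ = 2.430 + 1.399 = 3.829 km/s.

Δv = 3830 m/s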